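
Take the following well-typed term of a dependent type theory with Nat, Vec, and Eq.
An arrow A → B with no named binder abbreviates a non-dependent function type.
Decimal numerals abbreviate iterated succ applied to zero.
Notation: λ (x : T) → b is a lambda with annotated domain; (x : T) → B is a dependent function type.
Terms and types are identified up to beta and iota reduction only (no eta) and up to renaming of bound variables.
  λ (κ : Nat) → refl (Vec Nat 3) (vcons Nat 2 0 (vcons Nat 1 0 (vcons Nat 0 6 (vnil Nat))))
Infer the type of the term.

type:
  Nat → Eq (Vec Nat 3) (vcons Nat 2 0 (vcons Nat 1 0 (vcons Nat 0 6 (vnil Nat)))) (vcons Nat 2 0 (vcons Nat 1 0 (vcons Nat 0 6 (vnil Nat))))


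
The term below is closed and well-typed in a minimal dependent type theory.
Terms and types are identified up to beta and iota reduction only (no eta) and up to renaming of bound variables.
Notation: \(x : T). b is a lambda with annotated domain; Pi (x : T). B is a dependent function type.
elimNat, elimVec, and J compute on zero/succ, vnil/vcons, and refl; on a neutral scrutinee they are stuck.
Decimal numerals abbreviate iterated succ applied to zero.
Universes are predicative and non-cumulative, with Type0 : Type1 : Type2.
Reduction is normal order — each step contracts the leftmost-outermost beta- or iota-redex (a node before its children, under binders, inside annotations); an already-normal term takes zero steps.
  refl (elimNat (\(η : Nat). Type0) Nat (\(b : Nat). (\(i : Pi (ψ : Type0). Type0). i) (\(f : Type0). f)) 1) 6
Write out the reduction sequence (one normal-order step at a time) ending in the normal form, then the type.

normal-order reduction:
  refl (elimNat (\(η : Nat). Type0) Nat (\(b : Nat). (\(i : Pi (ψ : Type0). Type0). i) (\(f : Type0). f)) 1) 6
  ~> refl ((\(η : Nat). (\(b : Pi (i : Type0). Type0). b) (\(ψ : Type0). ψ)) 0 (elimNat (\(f : Nat). Type0) Nat (\(β : Nat). (\(s : Pi (ξ : Type0). Type0). s) (\(ε : Type0). ε)) 0)) 6
  ~> refl ((\(η : Pi (b : Type0). Type0). η) (\(i : Type0). i) (elimNat (\(ψ : Nat). Type0) Nat (\(f : Nat). (\(β : Pi (s : Type0). Type0). β) (\(ξ : Type0). ξ)) 0)) 6
  ~> refl ((\(η : Type0). η) (elimNat (\(b : Nat). Type0) Nat (\(i : Nat). (\(ψ : Pi (f : Type0). Type0). ψ) (\(β : Type0). β)) 0)) 6
  ~> refl (elimNat (\(η : Nat). Type0) Nat (\(b : Nat). (\(i : Pi (ψ : Type0). Type0). i) (\(f : Type0). f)) 0) 6
  ~> refl Nat 6
the term's type:
  Eq Nat 6 6


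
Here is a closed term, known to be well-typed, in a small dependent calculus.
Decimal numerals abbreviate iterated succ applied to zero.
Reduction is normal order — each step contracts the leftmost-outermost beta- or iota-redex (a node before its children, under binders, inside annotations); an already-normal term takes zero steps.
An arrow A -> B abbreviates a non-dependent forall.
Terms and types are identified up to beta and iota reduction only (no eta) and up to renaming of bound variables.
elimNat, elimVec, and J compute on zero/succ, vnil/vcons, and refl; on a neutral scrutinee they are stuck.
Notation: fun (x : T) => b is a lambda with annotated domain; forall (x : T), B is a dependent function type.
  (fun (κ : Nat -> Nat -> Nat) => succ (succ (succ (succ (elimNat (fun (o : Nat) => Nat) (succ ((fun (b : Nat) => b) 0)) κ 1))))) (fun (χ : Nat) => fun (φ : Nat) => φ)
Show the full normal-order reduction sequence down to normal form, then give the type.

normal-order reduction sequence:
  (fun (κ : Nat -> Nat -> Nat) => succ (succ (succ (succ (elimNat (fun (o : Nat) => Nat) (succ ((fun (b : Nat) => b) 0)) κ 1))))) (fun (χ : Nat) => fun (φ : Nat) => φ)
  ~> succ (succ (succ (succ (elimNat (fun (κ : Nat) => Nat) (succ ((fun (o : Nat) => o) 0)) (fun (b : Nat) => fun (χ : Nat) => χ) 1))))
  ~> succ (succ (succ (succ ((fun (κ : Nat) => fun (o : Nat) => o) 0 (elimNat (fun (b : Nat) => Nat) (succ ((fun (χ : Nat) => χ) 0)) (fun (φ : Nat) => fun (n : Nat) => n) 0)))))
  ~> succ (succ (succ (succ ((fun (κ : Nat) => κ) (elimNat (fun (o : Nat) => Nat) (succ ((fun (b : Nat) => b) 0)) (fun (χ : Nat) => fun (φ : Nat) => φ) 0)))))
  ~> succ (succ (succ (succ (elimNat (fun (κ : Nat) => Nat) (succ ((fun (o : Nat) => o) 0)) (fun (b : Nat) => fun (χ : Nat) => χ) 0))))
  ~> succ (succ (succ (succ (succ ((fun (κ : Nat) => κ) 0)))))
  ~> 5
inferred type:
  Nat


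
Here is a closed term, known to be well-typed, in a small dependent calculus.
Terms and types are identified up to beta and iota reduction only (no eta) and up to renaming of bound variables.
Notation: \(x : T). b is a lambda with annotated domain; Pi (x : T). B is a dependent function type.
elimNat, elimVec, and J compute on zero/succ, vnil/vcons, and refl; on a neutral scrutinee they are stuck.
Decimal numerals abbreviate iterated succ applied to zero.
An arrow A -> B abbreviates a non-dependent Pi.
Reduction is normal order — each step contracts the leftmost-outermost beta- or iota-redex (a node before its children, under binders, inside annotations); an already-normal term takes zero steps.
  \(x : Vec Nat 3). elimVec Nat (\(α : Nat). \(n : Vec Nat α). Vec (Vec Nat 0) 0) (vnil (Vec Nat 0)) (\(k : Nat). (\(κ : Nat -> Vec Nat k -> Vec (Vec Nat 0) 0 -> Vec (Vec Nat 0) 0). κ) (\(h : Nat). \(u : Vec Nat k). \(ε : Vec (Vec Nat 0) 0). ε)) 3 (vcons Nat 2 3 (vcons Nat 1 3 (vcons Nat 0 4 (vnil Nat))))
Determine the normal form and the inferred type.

reduced normal form:
  \(x : Vec Nat 3). vnil (Vec Nat 0)
inferred type:
  Vec Nat 3 -> Vec (Vec Nat 0) 0
observation: reduction starts at an elimVec iota-redex, and 19 normal-order steps reach the normal form.


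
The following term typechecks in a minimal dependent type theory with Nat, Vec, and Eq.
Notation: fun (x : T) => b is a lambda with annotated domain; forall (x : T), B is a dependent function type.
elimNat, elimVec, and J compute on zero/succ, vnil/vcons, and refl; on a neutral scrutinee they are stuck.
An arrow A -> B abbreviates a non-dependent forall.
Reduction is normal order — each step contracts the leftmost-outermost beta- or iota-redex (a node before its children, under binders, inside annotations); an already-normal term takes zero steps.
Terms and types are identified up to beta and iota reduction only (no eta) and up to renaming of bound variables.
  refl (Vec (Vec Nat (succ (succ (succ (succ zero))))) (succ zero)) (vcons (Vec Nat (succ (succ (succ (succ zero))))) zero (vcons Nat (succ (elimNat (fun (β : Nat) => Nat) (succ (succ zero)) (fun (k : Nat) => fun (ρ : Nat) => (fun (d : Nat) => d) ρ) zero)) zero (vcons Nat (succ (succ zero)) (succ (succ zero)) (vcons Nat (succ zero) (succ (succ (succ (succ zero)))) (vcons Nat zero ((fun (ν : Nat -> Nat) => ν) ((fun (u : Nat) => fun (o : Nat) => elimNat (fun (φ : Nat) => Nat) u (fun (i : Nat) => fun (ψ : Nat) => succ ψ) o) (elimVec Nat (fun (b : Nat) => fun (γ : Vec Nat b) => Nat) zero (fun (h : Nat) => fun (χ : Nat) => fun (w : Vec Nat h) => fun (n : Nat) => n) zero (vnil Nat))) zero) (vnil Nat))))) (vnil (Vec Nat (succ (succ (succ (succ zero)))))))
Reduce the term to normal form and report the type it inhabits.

normal form:
  refl (Vec (Vec Nat (succ (succ (succ (succ zero))))) (succ zero)) (vcons (Vec Nat (succ (succ (succ (succ zero))))) zero (vcons Nat (succ (succ (succ zero))) zero (vcons Nat (succ (succ zero)) (succ (succ zero)) (vcons Nat (succ zero) (succ (succ (succ (succ zero)))) (vcons Nat zero zero (vnil Nat))))) (vnil (Vec Nat (succ (succ (succ (succ zero)))))))
the term's type:
  Eq (Vec (Vec Nat (succ (succ (succ (succ zero))))) (succ zero)) (vcons (Vec Nat (succ (succ (succ (succ zero))))) zero (vcons Nat (succ (succ (succ zero))) zero (vcons Nat (succ (succ zero)) (succ (succ zero)) (vcons Nat (succ zero) (succ (succ (succ (succ zero)))) (vcons Nat zero zero (vnil Nat))))) (vnil (Vec Nat (succ (succ (succ (succ zero))))))) (vcons (Vec Nat (succ (succ (succ (succ zero))))) zero (vcons Nat (succ (succ (succ zero))) zero (vcons Nat (succ (succ zero)) (succ (succ zero)) (vcons Nat (succ zero) (succ (succ (succ (succ zero)))) (vcons Nat zero zero (vnil Nat))))) (vnil (Vec Nat (succ (succ (succ (succ zero)))))))


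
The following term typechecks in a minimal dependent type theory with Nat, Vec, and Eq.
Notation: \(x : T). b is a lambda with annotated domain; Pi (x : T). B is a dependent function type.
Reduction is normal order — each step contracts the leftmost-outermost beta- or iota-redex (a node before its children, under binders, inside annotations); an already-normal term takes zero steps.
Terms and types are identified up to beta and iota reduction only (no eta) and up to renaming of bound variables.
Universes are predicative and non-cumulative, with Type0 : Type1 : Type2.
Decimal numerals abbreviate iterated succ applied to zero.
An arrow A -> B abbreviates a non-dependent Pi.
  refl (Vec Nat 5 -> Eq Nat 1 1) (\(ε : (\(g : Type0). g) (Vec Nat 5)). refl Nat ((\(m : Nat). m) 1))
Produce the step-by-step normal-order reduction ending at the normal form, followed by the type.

reduction (normal order):
  refl (Vec Nat 5 -> Eq Nat 1 1) (\(ε : (\(g : Type0). g) (Vec Nat 5)). refl Nat ((\(m : Nat). m) 1))
  ~> refl (Vec Nat 5 -> Eq Nat 1 1) (\(ε : Vec Nat 5). refl Nat ((\(g : Nat). g) 1))
  ~> refl (Vec Nat 5 -> Eq Nat 1 1) (\(ε : Vec Nat 5). refl Nat 1)
type:
  Eq (Vec Nat 5 -> Eq Nat 1 1) (\(ε : Vec Nat 5). refl Nat 1) (\(g : Vec Nat 5). refl Nat 1)


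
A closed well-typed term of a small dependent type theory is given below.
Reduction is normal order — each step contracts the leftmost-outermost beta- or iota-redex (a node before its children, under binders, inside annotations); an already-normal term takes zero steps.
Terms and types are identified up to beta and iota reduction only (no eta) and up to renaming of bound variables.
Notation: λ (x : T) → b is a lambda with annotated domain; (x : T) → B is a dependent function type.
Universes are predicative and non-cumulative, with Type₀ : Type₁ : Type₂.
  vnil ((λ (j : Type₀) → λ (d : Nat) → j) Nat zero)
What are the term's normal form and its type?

reduced normal form:
  vnil Nat
inferred type:
  Vec Nat zero
observation: 2 normal-order steps normalize the term, beginning with a beta-redex.


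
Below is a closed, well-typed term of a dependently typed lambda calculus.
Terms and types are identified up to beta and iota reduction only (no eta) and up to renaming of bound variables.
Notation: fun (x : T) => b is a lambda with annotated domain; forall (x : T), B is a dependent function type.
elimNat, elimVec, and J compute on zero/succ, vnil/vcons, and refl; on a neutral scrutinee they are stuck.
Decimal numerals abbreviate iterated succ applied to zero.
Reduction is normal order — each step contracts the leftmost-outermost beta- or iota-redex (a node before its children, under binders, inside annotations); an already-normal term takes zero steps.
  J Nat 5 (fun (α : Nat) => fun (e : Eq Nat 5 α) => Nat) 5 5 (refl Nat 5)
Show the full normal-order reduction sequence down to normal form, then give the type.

reduction (normal order):
  J Nat 5 (fun (α : Nat) => fun (e : Eq Nat 5 α) => Nat) 5 5 (refl Nat 5)
  ~> 5
type:
  Nat


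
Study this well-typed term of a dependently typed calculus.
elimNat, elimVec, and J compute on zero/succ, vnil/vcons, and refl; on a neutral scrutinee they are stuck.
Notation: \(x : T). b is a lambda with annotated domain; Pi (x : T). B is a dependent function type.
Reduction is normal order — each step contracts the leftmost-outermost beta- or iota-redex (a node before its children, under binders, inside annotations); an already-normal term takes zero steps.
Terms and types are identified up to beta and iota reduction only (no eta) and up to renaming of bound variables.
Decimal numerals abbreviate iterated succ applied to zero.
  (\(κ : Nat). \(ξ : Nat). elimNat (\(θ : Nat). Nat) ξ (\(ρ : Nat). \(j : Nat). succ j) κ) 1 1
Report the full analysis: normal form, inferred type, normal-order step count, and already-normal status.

reduced normal form:
  2
type:
  Nat
steps to reach normal form (normal order): 6
started in normal form: no
first contracted redex: a beta-redex


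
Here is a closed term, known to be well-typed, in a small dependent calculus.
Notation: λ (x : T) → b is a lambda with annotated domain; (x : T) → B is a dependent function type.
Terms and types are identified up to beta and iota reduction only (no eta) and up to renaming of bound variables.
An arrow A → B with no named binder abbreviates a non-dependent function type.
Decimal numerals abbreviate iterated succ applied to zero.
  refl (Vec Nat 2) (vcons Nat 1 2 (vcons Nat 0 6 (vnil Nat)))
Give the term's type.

type:
  Eq (Vec Nat 2) (vcons Nat 1 2 (vcons Nat 0 6 (vnil Nat))) (vcons Nat 1 2 (vcons Nat 0 6 (vnil Nat)))


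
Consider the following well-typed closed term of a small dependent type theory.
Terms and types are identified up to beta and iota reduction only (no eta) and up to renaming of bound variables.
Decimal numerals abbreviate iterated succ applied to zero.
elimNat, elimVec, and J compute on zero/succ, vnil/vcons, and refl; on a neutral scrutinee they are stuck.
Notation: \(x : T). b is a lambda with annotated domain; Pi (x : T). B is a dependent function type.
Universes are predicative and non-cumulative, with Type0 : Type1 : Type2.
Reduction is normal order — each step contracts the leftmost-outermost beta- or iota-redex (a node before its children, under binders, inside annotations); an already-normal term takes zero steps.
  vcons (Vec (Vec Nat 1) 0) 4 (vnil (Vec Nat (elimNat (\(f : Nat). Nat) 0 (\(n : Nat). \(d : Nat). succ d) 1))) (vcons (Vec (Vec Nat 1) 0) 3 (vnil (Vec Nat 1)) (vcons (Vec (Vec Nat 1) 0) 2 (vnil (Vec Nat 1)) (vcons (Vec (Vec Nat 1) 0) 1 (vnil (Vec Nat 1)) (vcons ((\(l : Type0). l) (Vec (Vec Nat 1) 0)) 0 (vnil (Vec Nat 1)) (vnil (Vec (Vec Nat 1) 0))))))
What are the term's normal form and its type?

reduced normal form:
  vcons (Vec (Vec Nat 1) 0) 4 (vnil (Vec Nat 1)) (vcons (Vec (Vec Nat 1) 0) 3 (vnil (Vec Nat 1)) (vcons (Vec (Vec Nat 1) 0) 2 (vnil (Vec Nat 1)) (vcons (Vec (Vec Nat 1) 0) 1 (vnil (Vec Nat 1)) (vcons (Vec (Vec Nat 1) 0) 0 (vnil (Vec Nat 1)) (vnil (Vec (Vec Nat 1) 0))))))
the term's type:
  Vec (Vec (Vec Nat 1) 0) 5
observation: reduction starts at an elimNat iota-redex, and 5 normal-order steps reach the normal form.


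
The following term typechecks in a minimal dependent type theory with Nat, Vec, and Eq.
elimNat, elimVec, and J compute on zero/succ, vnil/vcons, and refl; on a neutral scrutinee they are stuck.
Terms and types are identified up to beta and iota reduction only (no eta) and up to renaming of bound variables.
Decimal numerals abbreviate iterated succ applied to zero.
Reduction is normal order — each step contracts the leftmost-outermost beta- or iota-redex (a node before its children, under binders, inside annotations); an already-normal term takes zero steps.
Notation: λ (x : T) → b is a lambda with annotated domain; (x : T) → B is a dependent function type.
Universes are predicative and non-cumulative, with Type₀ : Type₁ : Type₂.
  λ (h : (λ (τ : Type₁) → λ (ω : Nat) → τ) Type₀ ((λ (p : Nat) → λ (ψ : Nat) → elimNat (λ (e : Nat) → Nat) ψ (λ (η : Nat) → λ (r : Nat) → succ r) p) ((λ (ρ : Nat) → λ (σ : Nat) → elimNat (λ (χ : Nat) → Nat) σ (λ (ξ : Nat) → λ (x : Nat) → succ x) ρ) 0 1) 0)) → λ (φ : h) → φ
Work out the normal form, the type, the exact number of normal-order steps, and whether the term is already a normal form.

reduced normal form:
  λ (h : Type₀) → λ (τ : h) → τ
the term's type:
  (h : Type₀) → (τ : h) → h
steps to reach normal form (normal order): 2
started in normal form: no
first contracted redex: a beta-redex


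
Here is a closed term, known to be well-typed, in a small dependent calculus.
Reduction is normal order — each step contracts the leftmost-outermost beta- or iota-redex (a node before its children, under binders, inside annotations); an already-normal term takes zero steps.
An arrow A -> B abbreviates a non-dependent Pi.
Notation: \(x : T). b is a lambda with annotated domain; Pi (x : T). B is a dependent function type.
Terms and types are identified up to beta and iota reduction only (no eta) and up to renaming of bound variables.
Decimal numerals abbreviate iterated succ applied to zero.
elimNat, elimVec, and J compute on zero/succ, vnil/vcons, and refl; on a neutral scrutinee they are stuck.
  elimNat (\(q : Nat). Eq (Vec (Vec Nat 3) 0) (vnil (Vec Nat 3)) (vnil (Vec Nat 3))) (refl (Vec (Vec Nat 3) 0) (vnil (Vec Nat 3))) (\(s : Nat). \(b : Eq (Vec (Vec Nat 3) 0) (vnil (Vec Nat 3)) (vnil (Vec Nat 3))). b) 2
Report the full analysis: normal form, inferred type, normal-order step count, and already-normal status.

resulting normal form:
  refl (Vec (Vec Nat 3) 0) (vnil (Vec Nat 3))
inferred type:
  Eq (Vec (Vec Nat 3) 0) (vnil (Vec Nat 3)) (vnil (Vec Nat 3))
steps to reach normal form (normal order): 7
started in normal form: no
first redex: an elimNat iota-redex


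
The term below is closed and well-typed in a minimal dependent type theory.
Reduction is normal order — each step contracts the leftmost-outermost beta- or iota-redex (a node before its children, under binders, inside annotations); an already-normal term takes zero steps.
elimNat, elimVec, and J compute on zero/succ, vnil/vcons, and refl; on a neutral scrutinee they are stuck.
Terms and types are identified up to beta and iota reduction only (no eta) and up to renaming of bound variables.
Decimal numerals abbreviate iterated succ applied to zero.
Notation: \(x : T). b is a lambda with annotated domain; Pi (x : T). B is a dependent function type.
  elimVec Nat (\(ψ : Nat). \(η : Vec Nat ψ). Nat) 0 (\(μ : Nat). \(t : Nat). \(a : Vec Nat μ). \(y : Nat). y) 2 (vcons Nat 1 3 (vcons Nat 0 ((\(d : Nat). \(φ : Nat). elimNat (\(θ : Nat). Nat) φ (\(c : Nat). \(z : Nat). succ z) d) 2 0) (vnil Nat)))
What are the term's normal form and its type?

normal form:
  0
inferred type:
  Nat


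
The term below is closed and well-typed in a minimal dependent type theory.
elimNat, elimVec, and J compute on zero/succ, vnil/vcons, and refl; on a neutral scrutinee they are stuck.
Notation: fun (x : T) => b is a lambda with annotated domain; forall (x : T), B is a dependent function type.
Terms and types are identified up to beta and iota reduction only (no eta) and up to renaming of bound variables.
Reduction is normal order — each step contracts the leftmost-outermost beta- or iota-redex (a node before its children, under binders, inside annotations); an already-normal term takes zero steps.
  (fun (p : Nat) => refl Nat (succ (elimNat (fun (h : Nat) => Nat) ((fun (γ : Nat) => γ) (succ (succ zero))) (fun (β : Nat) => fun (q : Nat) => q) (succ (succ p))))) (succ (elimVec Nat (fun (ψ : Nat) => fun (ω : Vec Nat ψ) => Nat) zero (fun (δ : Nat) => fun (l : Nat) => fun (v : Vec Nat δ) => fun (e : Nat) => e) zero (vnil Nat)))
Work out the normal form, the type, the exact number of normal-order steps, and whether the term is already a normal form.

normal form:
  refl Nat (succ (succ (succ zero)))
type:
  Eq Nat (succ (succ (succ zero))) (succ (succ (succ zero)))
steps to reach normal form (normal order): 13
term was already normal: no
first contracted redex: a beta-redex


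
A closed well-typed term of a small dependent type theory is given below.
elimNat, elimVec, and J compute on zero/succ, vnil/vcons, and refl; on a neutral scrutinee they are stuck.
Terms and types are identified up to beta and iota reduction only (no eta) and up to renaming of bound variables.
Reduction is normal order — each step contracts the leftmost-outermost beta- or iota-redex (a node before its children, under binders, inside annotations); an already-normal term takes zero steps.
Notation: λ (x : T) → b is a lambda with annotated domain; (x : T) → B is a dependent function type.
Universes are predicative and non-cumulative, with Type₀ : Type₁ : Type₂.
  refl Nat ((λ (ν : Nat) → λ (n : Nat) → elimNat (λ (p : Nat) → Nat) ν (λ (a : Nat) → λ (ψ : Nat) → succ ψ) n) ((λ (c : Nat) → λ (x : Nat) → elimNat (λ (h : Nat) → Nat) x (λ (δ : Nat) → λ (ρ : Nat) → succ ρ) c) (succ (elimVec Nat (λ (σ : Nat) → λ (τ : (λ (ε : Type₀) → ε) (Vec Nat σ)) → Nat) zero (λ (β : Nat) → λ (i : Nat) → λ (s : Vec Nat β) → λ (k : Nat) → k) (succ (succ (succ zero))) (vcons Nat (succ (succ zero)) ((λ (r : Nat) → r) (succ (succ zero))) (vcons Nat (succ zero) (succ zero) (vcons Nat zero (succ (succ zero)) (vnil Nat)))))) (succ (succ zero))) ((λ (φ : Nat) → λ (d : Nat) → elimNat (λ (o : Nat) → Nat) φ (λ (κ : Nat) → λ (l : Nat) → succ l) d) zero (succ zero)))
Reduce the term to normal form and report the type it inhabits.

resulting normal form:
  refl Nat (succ (succ (succ (succ zero))))
inferred type:
  Eq Nat (succ (succ (succ (succ zero)))) (succ (succ (succ (succ zero))))


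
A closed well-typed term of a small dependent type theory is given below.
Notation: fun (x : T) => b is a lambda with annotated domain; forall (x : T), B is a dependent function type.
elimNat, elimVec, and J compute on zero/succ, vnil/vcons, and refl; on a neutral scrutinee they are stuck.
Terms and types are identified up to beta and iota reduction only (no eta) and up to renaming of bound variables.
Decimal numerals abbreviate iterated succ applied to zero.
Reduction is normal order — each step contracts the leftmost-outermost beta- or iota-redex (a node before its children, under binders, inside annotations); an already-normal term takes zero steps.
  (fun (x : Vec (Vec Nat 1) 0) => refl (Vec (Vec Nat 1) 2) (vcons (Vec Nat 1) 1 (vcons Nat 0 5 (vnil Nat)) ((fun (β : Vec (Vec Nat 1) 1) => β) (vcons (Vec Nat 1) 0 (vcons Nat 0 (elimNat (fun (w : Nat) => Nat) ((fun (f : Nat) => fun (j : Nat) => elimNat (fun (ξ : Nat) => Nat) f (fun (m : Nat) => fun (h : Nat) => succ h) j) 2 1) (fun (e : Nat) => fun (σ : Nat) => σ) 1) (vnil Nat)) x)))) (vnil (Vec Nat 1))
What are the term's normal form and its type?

resulting normal form:
  refl (Vec (Vec Nat 1) 2) (vcons (Vec Nat 1) 1 (vcons Nat 0 5 (vnil Nat)) (vcons (Vec Nat 1) 0 (vcons Nat 0 3 (vnil Nat)) (vnil (Vec Nat 1))))
type:
  Eq (Vec (Vec Nat 1) 2) (vcons (Vec Nat 1) 1 (vcons Nat 0 5 (vnil Nat)) (vcons (Vec Nat 1) 0 (vcons Nat 0 3 (vnil Nat)) (vnil (Vec Nat 1)))) (vcons (Vec Nat 1) 1 (vcons Nat 0 5 (vnil Nat)) (vcons (Vec Nat 1) 0 (vcons Nat 0 3 (vnil Nat)) (vnil (Vec Nat 1))))


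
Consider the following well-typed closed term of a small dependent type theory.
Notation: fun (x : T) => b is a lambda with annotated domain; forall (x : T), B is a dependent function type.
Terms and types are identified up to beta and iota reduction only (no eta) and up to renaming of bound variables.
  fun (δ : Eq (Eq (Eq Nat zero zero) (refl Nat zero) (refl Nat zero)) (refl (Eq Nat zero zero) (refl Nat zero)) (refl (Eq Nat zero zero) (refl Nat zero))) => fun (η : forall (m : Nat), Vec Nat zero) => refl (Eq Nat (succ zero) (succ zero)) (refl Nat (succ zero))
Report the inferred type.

inferred type:
  forall (δ : Eq (Eq (Eq Nat zero zero) (refl Nat zero) (refl Nat zero)) (refl (Eq Nat zero zero) (refl Nat zero)) (refl (Eq Nat zero zero) (refl Nat zero))), forall (η : forall (m : Nat), Vec Nat zero), Eq (Eq Nat (succ zero) (succ zero)) (refl Nat (succ zero)) (refl Nat (succ zero))


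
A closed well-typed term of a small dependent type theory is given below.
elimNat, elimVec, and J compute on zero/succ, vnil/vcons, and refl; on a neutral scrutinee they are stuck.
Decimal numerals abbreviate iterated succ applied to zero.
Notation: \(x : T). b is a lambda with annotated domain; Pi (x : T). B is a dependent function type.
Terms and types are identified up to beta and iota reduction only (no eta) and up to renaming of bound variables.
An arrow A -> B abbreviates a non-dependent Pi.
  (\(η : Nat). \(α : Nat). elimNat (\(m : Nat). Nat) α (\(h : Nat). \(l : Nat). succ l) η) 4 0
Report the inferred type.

the term's type:
  Nat


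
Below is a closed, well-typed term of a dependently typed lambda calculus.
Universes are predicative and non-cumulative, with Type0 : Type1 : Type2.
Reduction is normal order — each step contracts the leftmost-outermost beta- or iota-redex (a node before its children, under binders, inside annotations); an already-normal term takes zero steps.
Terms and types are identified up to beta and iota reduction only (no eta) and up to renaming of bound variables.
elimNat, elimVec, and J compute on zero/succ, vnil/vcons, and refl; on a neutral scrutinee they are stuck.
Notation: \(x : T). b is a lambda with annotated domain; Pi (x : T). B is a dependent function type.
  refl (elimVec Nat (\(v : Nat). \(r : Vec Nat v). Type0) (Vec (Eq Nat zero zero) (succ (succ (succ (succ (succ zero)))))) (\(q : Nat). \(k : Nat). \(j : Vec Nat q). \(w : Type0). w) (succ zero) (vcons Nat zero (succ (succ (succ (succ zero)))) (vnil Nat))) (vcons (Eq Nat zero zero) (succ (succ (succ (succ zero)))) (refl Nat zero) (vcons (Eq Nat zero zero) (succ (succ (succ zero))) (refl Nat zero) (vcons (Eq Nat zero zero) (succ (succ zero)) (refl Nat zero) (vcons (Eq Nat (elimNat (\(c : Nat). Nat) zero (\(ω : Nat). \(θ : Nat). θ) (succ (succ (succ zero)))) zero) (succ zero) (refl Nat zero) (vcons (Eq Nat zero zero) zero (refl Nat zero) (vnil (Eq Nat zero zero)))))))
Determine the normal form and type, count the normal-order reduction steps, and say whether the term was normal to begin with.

normal form:
  refl (Vec (Eq Nat zero zero) (succ (succ (succ (succ (succ zero)))))) (vcons (Eq Nat zero zero) (succ (succ (succ (succ zero)))) (refl Nat zero) (vcons (Eq Nat zero zero) (succ (succ (succ zero))) (refl Nat zero) (vcons (Eq Nat zero zero) (succ (succ zero)) (refl Nat zero) (vcons (Eq Nat zero zero) (succ zero) (refl Nat zero) (vcons (Eq Nat zero zero) zero (refl Nat zero) (vnil (Eq Nat zero zero)))))))
inferred type:
  Eq (Vec (Eq Nat zero zero) (succ (succ (succ (succ (succ zero)))))) (vcons (Eq Nat zero zero) (succ (succ (succ (succ zero)))) (refl Nat zero) (vcons (Eq Nat zero zero) (succ (succ (succ zero))) (refl Nat zero) (vcons (Eq Nat zero zero) (succ (succ zero)) (refl Nat zero) (vcons (Eq Nat zero zero) (succ zero) (refl Nat zero) (vcons (Eq Nat zero zero) zero (refl Nat zero) (vnil (Eq Nat zero zero))))))) (vcons (Eq Nat zero zero) (succ (succ (succ (succ zero)))) (refl Nat zero) (vcons (Eq Nat zero zero) (succ (succ (succ zero))) (refl Nat zero) (vcons (Eq Nat zero zero) (succ (succ zero)) (refl Nat zero) (vcons (Eq Nat zero zero) (succ zero) (refl Nat zero) (vcons (Eq Nat zero zero) zero (refl Nat zero) (vnil (Eq Nat zero zero)))))))
steps to reach normal form (normal order): 16
term was already normal: no
first redex: an elimVec iota-redex


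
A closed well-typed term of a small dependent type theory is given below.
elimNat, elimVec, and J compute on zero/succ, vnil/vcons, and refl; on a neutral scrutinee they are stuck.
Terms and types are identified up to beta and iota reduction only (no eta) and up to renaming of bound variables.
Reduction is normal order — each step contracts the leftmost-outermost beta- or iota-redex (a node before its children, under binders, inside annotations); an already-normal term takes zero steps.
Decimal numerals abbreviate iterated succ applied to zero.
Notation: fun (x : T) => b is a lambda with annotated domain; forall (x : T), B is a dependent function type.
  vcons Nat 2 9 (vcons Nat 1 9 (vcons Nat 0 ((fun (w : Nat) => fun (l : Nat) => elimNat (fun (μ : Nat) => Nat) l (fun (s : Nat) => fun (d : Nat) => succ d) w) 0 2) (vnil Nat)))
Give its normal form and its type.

reduced normal form:
  vcons Nat 2 9 (vcons Nat 1 9 (vcons Nat 0 2 (vnil Nat)))
inferred type:
  Vec Nat 3
observation: 3 normal-order steps normalize the term, beginning with a beta-redex.


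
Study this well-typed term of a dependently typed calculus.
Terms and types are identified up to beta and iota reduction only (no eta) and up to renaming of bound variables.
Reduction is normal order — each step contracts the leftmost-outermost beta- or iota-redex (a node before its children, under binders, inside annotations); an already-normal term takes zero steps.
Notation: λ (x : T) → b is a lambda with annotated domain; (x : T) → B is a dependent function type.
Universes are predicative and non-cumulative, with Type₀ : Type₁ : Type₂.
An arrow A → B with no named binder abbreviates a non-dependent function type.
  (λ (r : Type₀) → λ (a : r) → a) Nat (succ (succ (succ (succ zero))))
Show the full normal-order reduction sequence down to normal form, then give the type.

normal-order reduction:
  (λ (r : Type₀) → λ (a : r) → a) Nat (succ (succ (succ (succ zero))))
  ~> (λ (r : Nat) → r) (succ (succ (succ (succ zero))))
  ~> succ (succ (succ (succ zero)))
the term's type:
  Nat


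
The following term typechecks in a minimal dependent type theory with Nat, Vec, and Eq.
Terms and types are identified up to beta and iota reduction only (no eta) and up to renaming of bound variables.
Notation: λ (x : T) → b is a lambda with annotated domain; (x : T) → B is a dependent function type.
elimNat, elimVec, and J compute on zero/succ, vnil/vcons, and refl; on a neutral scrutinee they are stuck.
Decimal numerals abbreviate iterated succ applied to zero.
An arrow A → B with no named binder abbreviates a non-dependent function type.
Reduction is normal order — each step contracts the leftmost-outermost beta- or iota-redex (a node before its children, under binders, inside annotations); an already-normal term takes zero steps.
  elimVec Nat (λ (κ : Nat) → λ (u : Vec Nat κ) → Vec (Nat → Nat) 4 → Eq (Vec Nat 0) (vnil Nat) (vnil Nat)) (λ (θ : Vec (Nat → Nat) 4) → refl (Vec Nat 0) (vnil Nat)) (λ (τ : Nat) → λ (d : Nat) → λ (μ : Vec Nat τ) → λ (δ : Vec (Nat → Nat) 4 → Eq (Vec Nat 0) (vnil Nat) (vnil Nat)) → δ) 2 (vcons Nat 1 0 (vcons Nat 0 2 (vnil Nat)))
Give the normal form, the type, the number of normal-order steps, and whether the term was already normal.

reduced normal form:
  λ (κ : Vec (Nat → Nat) 4) → refl (Vec Nat 0) (vnil Nat)
inferred type:
  Vec (Nat → Nat) 4 → Eq (Vec Nat 0) (vnil Nat) (vnil Nat)
reduction steps (normal order): 11
already normal: no
first contracted redex: an elimVec iota-redex


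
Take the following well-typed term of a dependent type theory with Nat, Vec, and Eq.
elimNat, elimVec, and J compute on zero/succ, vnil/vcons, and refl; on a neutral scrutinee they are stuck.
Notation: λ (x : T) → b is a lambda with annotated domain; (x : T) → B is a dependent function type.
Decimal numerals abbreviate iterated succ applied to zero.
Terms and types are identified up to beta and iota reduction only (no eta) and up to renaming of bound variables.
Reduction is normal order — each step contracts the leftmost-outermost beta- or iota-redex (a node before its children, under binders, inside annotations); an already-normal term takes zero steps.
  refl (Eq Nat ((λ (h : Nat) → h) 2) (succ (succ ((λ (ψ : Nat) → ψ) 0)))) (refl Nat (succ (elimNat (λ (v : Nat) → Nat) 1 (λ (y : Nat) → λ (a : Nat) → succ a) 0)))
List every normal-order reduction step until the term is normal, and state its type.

reduction (normal order):
  refl (Eq Nat ((λ (h : Nat) → h) 2) (succ (succ ((λ (ψ : Nat) → ψ) 0)))) (refl Nat (succ (elimNat (λ (v : Nat) → Nat) 1 (λ (y : Nat) → λ (a : Nat) → succ a) 0)))
  ~> refl (Eq Nat 2 (succ (succ ((λ (h : Nat) → h) 0)))) (refl Nat (succ (elimNat (λ (ψ : Nat) → Nat) 1 (λ (v : Nat) → λ (y : Nat) → succ y) 0)))
  ~> refl (Eq Nat 2 2) (refl Nat (succ (elimNat (λ (h : Nat) → Nat) 1 (λ (ψ : Nat) → λ (v : Nat) → succ v) 0)))
  ~> refl (Eq Nat 2 2) (refl Nat 2)
inferred type:
  Eq (Eq Nat 2 2) (refl Nat 2) (refl Nat 2)


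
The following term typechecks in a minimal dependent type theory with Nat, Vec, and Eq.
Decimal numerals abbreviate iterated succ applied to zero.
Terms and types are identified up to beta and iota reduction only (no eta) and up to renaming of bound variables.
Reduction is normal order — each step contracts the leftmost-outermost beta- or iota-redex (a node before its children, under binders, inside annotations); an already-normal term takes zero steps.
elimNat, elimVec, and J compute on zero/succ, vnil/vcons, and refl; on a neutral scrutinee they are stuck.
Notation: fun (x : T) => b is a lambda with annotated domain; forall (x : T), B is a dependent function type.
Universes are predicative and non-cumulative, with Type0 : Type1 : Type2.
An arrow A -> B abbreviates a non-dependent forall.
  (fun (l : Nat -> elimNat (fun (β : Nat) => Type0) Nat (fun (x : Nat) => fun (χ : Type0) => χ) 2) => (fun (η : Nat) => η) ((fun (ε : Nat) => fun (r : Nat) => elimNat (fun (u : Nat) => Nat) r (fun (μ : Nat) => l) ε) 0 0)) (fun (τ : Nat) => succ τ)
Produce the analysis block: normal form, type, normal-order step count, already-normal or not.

resulting normal form:
  0
the term's type:
  Nat
steps to reach normal form (normal order): 5
term was already normal: no
first contracted redex: a beta-redex


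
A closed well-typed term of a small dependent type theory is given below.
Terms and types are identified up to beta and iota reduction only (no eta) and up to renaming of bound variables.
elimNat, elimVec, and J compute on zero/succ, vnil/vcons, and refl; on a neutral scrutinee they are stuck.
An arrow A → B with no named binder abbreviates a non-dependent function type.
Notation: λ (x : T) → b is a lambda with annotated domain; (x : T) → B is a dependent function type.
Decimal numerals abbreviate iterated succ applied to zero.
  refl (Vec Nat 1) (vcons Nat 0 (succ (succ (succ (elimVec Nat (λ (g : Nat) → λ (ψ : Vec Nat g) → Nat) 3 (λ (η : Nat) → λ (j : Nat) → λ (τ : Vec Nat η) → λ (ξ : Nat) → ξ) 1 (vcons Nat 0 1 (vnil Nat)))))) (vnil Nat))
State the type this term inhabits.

inferred type:
  Eq (Vec Nat 1) (vcons Nat 0 6 (vnil Nat)) (vcons Nat 0 6 (vnil Nat))


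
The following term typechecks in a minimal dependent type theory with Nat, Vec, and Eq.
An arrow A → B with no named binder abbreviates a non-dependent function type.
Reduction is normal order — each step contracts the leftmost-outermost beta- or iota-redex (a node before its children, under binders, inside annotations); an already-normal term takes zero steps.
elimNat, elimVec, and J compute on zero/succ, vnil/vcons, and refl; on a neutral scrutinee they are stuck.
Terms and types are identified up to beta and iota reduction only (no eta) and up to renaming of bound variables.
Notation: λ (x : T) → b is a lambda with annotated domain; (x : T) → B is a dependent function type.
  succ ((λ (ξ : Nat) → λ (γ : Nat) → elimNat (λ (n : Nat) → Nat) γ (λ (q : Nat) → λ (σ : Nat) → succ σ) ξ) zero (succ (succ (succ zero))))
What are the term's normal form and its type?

resulting normal form:
  succ (succ (succ (succ zero)))
the term's type:
  Nat


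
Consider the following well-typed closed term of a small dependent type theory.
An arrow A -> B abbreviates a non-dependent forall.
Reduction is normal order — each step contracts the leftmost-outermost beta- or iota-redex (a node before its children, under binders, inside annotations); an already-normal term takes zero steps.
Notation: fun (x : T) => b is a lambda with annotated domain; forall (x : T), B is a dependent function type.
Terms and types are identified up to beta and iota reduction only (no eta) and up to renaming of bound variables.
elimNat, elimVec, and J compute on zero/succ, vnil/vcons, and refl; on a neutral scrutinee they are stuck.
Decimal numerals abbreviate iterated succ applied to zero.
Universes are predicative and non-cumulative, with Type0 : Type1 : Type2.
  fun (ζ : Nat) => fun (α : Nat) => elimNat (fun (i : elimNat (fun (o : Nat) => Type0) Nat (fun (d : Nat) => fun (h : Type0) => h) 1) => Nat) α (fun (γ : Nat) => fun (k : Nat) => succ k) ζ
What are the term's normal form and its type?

resulting normal form:
  fun (ζ : Nat) => fun (α : Nat) => elimNat (fun (i : Nat) => Nat) α (fun (o : Nat) => fun (d : Nat) => succ d) ζ
the term's type:
  Nat -> Nat -> Nat


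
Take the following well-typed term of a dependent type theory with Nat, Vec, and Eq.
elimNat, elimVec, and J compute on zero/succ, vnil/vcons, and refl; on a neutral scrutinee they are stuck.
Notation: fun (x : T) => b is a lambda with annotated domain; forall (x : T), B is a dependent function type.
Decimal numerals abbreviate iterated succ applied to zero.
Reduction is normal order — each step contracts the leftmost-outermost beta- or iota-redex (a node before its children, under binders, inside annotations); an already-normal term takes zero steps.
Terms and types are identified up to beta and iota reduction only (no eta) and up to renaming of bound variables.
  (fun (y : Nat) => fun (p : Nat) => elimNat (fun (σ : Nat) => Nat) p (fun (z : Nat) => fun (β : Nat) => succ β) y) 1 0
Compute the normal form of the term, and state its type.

normal form:
  1
type:
  Nat


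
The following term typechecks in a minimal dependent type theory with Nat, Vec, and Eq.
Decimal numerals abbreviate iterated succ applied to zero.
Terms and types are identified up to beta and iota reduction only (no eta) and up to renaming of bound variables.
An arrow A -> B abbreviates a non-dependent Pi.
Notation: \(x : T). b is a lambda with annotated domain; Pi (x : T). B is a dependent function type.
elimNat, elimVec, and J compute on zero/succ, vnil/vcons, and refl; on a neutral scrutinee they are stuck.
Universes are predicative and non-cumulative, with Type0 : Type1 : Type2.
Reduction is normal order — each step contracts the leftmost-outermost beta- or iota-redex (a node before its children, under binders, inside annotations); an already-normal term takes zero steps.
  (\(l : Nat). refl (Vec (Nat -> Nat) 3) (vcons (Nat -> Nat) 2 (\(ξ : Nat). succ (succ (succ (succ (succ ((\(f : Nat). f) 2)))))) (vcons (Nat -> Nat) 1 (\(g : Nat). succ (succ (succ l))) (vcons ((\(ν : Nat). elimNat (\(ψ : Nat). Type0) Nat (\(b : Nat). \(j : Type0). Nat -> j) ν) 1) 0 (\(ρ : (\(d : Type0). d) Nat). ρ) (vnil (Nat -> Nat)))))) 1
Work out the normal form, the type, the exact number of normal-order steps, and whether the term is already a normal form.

resulting normal form:
  refl (Vec (Nat -> Nat) 3) (vcons (Nat -> Nat) 2 (\(l : Nat). 7) (vcons (Nat -> Nat) 1 (\(ξ : Nat). 4) (vcons (Nat -> Nat) 0 (\(f : Nat). f) (vnil (Nat -> Nat)))))
inferred type:
  Eq (Vec (Nat -> Nat) 3) (vcons (Nat -> Nat) 2 (\(l : Nat). 7) (vcons (Nat -> Nat) 1 (\(ξ : Nat). 4) (vcons (Nat -> Nat) 0 (\(f : Nat). f) (vnil (Nat -> Nat))))) (vcons (Nat -> Nat) 2 (\(g : Nat). 7) (vcons (Nat -> Nat) 1 (\(ν : Nat). 4) (vcons (Nat -> Nat) 0 (\(ψ : Nat). ψ) (vnil (Nat -> Nat)))))
steps to reach normal form (normal order): 8
started in normal form: no
first redex: a beta-redex


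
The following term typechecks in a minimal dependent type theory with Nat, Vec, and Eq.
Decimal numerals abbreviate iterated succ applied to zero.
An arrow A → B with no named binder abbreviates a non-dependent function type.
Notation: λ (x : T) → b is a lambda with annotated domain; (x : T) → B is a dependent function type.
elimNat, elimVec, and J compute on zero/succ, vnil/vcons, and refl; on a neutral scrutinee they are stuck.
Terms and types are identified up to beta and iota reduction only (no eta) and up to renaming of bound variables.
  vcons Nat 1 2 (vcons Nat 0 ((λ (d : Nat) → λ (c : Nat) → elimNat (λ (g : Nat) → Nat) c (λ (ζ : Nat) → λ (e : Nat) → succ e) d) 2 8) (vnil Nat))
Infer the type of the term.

inferred type:
  Vec Nat 2


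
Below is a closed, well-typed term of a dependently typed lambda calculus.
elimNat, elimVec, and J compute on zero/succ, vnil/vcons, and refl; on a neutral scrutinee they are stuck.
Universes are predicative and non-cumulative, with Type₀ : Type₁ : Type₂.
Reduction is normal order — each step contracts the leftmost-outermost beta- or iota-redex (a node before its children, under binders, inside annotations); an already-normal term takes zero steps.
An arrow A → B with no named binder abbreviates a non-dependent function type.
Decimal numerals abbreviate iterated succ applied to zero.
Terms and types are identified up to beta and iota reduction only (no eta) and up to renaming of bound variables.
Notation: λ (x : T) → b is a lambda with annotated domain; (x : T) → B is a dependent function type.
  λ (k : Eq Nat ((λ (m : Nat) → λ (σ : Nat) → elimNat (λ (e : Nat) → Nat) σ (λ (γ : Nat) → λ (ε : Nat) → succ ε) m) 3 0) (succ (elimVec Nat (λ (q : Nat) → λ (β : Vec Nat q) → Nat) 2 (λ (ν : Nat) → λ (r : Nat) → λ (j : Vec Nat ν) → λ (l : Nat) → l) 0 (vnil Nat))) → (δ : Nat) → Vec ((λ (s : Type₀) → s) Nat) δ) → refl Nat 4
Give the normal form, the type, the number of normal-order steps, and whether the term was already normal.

resulting normal form:
  λ (k : Eq Nat 3 3 → (m : Nat) → Vec Nat m) → refl Nat 4
inferred type:
  (Eq Nat 3 3 → (k : Nat) → Vec Nat k) → Eq Nat 4 4
reduction steps (normal order): 14
started in normal form: no
first contracted redex: a beta-redex
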